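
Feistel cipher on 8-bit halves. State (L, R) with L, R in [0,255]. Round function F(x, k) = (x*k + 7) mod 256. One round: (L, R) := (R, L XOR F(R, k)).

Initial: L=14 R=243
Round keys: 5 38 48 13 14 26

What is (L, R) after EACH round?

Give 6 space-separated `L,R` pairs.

Answer: 243,200 200,68 68,15 15,142 142,196 196,97

Derivation:
Round 1 (k=5): L=243 R=200
Round 2 (k=38): L=200 R=68
Round 3 (k=48): L=68 R=15
Round 4 (k=13): L=15 R=142
Round 5 (k=14): L=142 R=196
Round 6 (k=26): L=196 R=97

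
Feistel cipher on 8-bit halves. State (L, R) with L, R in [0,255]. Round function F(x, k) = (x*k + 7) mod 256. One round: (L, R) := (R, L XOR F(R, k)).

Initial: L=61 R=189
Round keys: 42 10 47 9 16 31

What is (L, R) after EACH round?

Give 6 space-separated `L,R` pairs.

Round 1 (k=42): L=189 R=52
Round 2 (k=10): L=52 R=178
Round 3 (k=47): L=178 R=129
Round 4 (k=9): L=129 R=34
Round 5 (k=16): L=34 R=166
Round 6 (k=31): L=166 R=3

Answer: 189,52 52,178 178,129 129,34 34,166 166,3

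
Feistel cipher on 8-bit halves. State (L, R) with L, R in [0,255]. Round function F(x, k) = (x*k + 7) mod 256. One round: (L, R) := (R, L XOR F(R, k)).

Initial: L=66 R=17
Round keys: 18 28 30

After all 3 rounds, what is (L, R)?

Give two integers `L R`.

Round 1 (k=18): L=17 R=123
Round 2 (k=28): L=123 R=106
Round 3 (k=30): L=106 R=8

Answer: 106 8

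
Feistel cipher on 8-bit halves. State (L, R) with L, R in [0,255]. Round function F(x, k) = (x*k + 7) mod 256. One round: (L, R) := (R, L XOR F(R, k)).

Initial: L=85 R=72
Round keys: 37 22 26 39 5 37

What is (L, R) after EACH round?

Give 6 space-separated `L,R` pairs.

Round 1 (k=37): L=72 R=58
Round 2 (k=22): L=58 R=75
Round 3 (k=26): L=75 R=159
Round 4 (k=39): L=159 R=11
Round 5 (k=5): L=11 R=161
Round 6 (k=37): L=161 R=71

Answer: 72,58 58,75 75,159 159,11 11,161 161,71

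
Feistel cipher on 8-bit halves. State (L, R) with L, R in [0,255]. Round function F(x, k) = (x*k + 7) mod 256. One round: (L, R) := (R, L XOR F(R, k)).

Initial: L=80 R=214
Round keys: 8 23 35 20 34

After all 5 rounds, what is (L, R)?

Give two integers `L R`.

Round 1 (k=8): L=214 R=231
Round 2 (k=23): L=231 R=30
Round 3 (k=35): L=30 R=198
Round 4 (k=20): L=198 R=97
Round 5 (k=34): L=97 R=47

Answer: 97 47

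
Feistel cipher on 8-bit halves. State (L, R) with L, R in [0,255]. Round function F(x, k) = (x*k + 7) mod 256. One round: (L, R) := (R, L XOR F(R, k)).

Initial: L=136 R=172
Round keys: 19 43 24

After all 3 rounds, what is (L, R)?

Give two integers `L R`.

Round 1 (k=19): L=172 R=67
Round 2 (k=43): L=67 R=228
Round 3 (k=24): L=228 R=36

Answer: 228 36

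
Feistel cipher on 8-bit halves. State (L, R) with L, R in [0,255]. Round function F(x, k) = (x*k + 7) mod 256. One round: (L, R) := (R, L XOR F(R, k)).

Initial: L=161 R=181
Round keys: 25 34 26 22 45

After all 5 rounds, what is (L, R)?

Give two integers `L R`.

Answer: 103 24

Derivation:
Round 1 (k=25): L=181 R=21
Round 2 (k=34): L=21 R=100
Round 3 (k=26): L=100 R=58
Round 4 (k=22): L=58 R=103
Round 5 (k=45): L=103 R=24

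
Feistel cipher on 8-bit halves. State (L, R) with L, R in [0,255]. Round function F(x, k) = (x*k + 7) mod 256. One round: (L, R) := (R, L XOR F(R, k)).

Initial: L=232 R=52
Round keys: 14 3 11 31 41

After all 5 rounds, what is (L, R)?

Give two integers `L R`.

Answer: 215 206

Derivation:
Round 1 (k=14): L=52 R=55
Round 2 (k=3): L=55 R=152
Round 3 (k=11): L=152 R=184
Round 4 (k=31): L=184 R=215
Round 5 (k=41): L=215 R=206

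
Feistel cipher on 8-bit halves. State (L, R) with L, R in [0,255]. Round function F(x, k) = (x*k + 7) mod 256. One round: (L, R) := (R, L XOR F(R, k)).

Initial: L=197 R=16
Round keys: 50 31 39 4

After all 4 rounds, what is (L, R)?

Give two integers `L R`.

Round 1 (k=50): L=16 R=226
Round 2 (k=31): L=226 R=117
Round 3 (k=39): L=117 R=56
Round 4 (k=4): L=56 R=146

Answer: 56 146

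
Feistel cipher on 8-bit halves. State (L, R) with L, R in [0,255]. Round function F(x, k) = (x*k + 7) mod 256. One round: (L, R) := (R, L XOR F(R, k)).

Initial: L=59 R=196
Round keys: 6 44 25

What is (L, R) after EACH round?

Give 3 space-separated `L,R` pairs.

Round 1 (k=6): L=196 R=164
Round 2 (k=44): L=164 R=243
Round 3 (k=25): L=243 R=102

Answer: 196,164 164,243 243,102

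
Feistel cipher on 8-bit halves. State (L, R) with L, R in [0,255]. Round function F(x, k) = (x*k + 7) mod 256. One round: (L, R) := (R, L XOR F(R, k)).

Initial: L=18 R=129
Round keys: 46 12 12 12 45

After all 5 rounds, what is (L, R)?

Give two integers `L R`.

Answer: 125 24

Derivation:
Round 1 (k=46): L=129 R=39
Round 2 (k=12): L=39 R=90
Round 3 (k=12): L=90 R=24
Round 4 (k=12): L=24 R=125
Round 5 (k=45): L=125 R=24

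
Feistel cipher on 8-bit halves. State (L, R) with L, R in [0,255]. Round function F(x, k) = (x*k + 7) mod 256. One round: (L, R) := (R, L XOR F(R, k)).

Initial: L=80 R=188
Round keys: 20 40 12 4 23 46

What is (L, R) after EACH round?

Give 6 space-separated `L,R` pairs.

Round 1 (k=20): L=188 R=231
Round 2 (k=40): L=231 R=163
Round 3 (k=12): L=163 R=76
Round 4 (k=4): L=76 R=148
Round 5 (k=23): L=148 R=31
Round 6 (k=46): L=31 R=13

Answer: 188,231 231,163 163,76 76,148 148,31 31,13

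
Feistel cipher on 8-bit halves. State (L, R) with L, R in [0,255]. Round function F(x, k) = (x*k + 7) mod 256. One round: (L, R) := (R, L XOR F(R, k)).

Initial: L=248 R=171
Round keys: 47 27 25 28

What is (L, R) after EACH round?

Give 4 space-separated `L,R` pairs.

Round 1 (k=47): L=171 R=148
Round 2 (k=27): L=148 R=8
Round 3 (k=25): L=8 R=91
Round 4 (k=28): L=91 R=243

Answer: 171,148 148,8 8,91 91,243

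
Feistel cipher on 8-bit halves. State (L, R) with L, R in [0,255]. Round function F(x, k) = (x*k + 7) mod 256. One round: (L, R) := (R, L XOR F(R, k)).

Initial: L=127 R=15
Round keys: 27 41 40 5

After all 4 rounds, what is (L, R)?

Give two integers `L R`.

Round 1 (k=27): L=15 R=227
Round 2 (k=41): L=227 R=109
Round 3 (k=40): L=109 R=236
Round 4 (k=5): L=236 R=206

Answer: 236 206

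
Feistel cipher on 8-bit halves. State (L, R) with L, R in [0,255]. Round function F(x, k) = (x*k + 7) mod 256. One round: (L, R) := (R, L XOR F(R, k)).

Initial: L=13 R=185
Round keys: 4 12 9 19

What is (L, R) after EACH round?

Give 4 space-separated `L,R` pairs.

Round 1 (k=4): L=185 R=230
Round 2 (k=12): L=230 R=118
Round 3 (k=9): L=118 R=203
Round 4 (k=19): L=203 R=110

Answer: 185,230 230,118 118,203 203,110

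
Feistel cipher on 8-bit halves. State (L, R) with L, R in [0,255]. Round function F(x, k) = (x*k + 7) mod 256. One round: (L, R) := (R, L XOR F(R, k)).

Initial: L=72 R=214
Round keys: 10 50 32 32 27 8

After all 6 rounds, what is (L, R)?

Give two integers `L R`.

Answer: 23 131

Derivation:
Round 1 (k=10): L=214 R=43
Round 2 (k=50): L=43 R=187
Round 3 (k=32): L=187 R=76
Round 4 (k=32): L=76 R=60
Round 5 (k=27): L=60 R=23
Round 6 (k=8): L=23 R=131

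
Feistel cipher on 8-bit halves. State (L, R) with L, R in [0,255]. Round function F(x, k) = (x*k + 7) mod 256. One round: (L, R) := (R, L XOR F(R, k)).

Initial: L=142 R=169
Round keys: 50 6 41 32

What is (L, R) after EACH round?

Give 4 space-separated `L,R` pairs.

Round 1 (k=50): L=169 R=135
Round 2 (k=6): L=135 R=152
Round 3 (k=41): L=152 R=216
Round 4 (k=32): L=216 R=159

Answer: 169,135 135,152 152,216 216,159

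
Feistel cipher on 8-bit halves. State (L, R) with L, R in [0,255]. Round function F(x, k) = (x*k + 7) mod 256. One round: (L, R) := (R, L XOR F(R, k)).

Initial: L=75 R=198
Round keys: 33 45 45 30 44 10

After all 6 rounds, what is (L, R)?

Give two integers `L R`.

Round 1 (k=33): L=198 R=198
Round 2 (k=45): L=198 R=19
Round 3 (k=45): L=19 R=152
Round 4 (k=30): L=152 R=196
Round 5 (k=44): L=196 R=47
Round 6 (k=10): L=47 R=25

Answer: 47 25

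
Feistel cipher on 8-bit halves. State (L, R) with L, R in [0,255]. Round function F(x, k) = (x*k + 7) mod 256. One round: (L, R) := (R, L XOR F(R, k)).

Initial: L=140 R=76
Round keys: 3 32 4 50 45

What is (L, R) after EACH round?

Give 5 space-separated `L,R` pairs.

Answer: 76,103 103,171 171,212 212,196 196,175

Derivation:
Round 1 (k=3): L=76 R=103
Round 2 (k=32): L=103 R=171
Round 3 (k=4): L=171 R=212
Round 4 (k=50): L=212 R=196
Round 5 (k=45): L=196 R=175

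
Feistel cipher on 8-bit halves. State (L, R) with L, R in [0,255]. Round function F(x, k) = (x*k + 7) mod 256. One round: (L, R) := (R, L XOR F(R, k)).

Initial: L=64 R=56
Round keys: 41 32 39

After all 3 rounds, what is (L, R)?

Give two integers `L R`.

Round 1 (k=41): L=56 R=191
Round 2 (k=32): L=191 R=223
Round 3 (k=39): L=223 R=191

Answer: 223 191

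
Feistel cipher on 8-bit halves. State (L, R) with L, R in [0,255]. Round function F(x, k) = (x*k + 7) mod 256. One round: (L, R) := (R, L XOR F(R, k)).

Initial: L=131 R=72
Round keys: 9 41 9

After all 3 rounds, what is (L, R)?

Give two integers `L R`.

Answer: 187 150

Derivation:
Round 1 (k=9): L=72 R=12
Round 2 (k=41): L=12 R=187
Round 3 (k=9): L=187 R=150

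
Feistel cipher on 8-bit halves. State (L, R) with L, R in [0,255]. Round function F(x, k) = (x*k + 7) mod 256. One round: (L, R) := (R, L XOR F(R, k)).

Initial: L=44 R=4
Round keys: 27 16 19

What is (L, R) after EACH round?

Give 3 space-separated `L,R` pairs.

Answer: 4,95 95,243 243,79

Derivation:
Round 1 (k=27): L=4 R=95
Round 2 (k=16): L=95 R=243
Round 3 (k=19): L=243 R=79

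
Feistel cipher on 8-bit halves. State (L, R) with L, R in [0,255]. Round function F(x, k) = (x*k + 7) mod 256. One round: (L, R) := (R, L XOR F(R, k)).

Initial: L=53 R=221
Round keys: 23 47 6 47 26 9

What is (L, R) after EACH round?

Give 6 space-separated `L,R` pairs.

Round 1 (k=23): L=221 R=215
Round 2 (k=47): L=215 R=93
Round 3 (k=6): L=93 R=226
Round 4 (k=47): L=226 R=216
Round 5 (k=26): L=216 R=21
Round 6 (k=9): L=21 R=28

Answer: 221,215 215,93 93,226 226,216 216,21 21,28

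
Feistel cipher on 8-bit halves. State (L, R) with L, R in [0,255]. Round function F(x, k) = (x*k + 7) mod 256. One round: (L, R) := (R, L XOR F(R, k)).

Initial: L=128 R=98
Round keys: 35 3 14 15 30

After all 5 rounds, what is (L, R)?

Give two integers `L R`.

Round 1 (k=35): L=98 R=237
Round 2 (k=3): L=237 R=172
Round 3 (k=14): L=172 R=130
Round 4 (k=15): L=130 R=9
Round 5 (k=30): L=9 R=151

Answer: 9 151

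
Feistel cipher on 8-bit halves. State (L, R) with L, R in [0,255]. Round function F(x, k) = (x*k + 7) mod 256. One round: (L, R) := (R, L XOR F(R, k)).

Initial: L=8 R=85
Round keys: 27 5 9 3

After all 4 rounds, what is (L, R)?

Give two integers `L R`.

Round 1 (k=27): L=85 R=246
Round 2 (k=5): L=246 R=128
Round 3 (k=9): L=128 R=113
Round 4 (k=3): L=113 R=218

Answer: 113 218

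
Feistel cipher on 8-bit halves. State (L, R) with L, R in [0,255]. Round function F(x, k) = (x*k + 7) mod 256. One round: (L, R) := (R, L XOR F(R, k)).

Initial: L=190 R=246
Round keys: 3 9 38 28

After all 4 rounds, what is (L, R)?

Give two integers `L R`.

Round 1 (k=3): L=246 R=87
Round 2 (k=9): L=87 R=224
Round 3 (k=38): L=224 R=16
Round 4 (k=28): L=16 R=39

Answer: 16 39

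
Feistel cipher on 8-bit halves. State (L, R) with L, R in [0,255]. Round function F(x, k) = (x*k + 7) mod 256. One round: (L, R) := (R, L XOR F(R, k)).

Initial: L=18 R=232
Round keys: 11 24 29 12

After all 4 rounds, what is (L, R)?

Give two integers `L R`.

Answer: 143 108

Derivation:
Round 1 (k=11): L=232 R=237
Round 2 (k=24): L=237 R=215
Round 3 (k=29): L=215 R=143
Round 4 (k=12): L=143 R=108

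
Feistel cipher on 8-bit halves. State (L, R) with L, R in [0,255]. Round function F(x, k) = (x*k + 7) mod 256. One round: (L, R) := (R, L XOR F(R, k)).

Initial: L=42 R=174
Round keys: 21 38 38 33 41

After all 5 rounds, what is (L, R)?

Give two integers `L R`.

Answer: 178 15

Derivation:
Round 1 (k=21): L=174 R=103
Round 2 (k=38): L=103 R=255
Round 3 (k=38): L=255 R=134
Round 4 (k=33): L=134 R=178
Round 5 (k=41): L=178 R=15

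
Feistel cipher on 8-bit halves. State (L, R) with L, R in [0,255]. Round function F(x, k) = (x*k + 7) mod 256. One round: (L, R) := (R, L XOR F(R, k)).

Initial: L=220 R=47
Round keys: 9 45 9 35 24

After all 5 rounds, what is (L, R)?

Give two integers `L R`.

Round 1 (k=9): L=47 R=114
Round 2 (k=45): L=114 R=62
Round 3 (k=9): L=62 R=71
Round 4 (k=35): L=71 R=130
Round 5 (k=24): L=130 R=112

Answer: 130 112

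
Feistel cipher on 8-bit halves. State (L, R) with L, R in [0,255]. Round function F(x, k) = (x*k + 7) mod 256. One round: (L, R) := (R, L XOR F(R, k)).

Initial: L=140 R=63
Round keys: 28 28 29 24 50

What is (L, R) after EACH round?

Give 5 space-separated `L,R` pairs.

Answer: 63,103 103,116 116,76 76,83 83,113

Derivation:
Round 1 (k=28): L=63 R=103
Round 2 (k=28): L=103 R=116
Round 3 (k=29): L=116 R=76
Round 4 (k=24): L=76 R=83
Round 5 (k=50): L=83 R=113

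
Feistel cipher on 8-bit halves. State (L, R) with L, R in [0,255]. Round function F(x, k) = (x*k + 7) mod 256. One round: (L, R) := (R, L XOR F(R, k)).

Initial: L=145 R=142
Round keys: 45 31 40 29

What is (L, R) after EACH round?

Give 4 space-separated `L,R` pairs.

Round 1 (k=45): L=142 R=108
Round 2 (k=31): L=108 R=149
Round 3 (k=40): L=149 R=35
Round 4 (k=29): L=35 R=107

Answer: 142,108 108,149 149,35 35,107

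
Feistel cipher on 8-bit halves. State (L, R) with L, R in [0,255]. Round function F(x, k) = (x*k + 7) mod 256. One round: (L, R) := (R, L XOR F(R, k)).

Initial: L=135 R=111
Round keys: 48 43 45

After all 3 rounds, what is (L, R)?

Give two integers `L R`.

Round 1 (k=48): L=111 R=80
Round 2 (k=43): L=80 R=24
Round 3 (k=45): L=24 R=111

Answer: 24 111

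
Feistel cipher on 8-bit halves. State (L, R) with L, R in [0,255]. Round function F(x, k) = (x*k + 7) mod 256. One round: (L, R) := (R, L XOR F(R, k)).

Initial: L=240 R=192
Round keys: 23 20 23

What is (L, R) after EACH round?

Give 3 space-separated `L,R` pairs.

Round 1 (k=23): L=192 R=183
Round 2 (k=20): L=183 R=147
Round 3 (k=23): L=147 R=139

Answer: 192,183 183,147 147,139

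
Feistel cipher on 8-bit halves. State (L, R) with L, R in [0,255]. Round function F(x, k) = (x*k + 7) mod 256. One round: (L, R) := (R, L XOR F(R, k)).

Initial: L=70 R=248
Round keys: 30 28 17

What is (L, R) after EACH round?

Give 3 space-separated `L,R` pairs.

Round 1 (k=30): L=248 R=81
Round 2 (k=28): L=81 R=27
Round 3 (k=17): L=27 R=131

Answer: 248,81 81,27 27,131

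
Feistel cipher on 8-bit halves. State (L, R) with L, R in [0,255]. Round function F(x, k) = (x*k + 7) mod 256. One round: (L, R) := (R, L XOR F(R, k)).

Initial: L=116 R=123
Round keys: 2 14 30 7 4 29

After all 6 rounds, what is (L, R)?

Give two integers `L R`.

Answer: 241 127

Derivation:
Round 1 (k=2): L=123 R=137
Round 2 (k=14): L=137 R=254
Round 3 (k=30): L=254 R=66
Round 4 (k=7): L=66 R=43
Round 5 (k=4): L=43 R=241
Round 6 (k=29): L=241 R=127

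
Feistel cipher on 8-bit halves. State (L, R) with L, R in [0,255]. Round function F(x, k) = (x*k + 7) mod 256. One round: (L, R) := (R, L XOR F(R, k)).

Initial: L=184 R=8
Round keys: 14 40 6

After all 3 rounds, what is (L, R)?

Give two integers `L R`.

Round 1 (k=14): L=8 R=207
Round 2 (k=40): L=207 R=87
Round 3 (k=6): L=87 R=222

Answer: 87 222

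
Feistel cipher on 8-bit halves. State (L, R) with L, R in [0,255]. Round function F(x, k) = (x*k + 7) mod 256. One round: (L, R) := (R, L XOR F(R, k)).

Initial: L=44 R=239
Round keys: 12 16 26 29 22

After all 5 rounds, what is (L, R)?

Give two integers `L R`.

Round 1 (k=12): L=239 R=23
Round 2 (k=16): L=23 R=152
Round 3 (k=26): L=152 R=96
Round 4 (k=29): L=96 R=127
Round 5 (k=22): L=127 R=145

Answer: 127 145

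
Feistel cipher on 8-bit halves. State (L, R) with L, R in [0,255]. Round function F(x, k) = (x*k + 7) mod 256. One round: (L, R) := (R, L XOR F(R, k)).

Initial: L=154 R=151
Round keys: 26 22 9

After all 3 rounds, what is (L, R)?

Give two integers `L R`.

Answer: 182 170

Derivation:
Round 1 (k=26): L=151 R=199
Round 2 (k=22): L=199 R=182
Round 3 (k=9): L=182 R=170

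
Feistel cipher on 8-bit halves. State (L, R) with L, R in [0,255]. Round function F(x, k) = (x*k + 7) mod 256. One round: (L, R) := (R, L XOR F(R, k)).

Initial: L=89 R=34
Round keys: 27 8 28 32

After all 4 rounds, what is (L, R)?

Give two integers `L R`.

Answer: 87 226

Derivation:
Round 1 (k=27): L=34 R=196
Round 2 (k=8): L=196 R=5
Round 3 (k=28): L=5 R=87
Round 4 (k=32): L=87 R=226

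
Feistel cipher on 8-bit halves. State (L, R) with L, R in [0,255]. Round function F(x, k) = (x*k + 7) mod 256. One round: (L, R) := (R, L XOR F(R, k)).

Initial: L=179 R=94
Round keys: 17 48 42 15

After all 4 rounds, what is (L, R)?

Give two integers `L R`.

Answer: 23 25

Derivation:
Round 1 (k=17): L=94 R=246
Round 2 (k=48): L=246 R=121
Round 3 (k=42): L=121 R=23
Round 4 (k=15): L=23 R=25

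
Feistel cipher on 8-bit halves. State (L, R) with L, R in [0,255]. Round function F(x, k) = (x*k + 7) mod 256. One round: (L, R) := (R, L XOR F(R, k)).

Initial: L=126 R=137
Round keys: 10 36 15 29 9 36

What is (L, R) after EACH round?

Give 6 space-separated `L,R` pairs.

Answer: 137,31 31,234 234,162 162,139 139,72 72,172

Derivation:
Round 1 (k=10): L=137 R=31
Round 2 (k=36): L=31 R=234
Round 3 (k=15): L=234 R=162
Round 4 (k=29): L=162 R=139
Round 5 (k=9): L=139 R=72
Round 6 (k=36): L=72 R=172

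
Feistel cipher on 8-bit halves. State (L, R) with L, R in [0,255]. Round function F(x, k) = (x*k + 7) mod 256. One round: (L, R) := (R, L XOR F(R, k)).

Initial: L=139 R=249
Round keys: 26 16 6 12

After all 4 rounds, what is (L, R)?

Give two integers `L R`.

Round 1 (k=26): L=249 R=218
Round 2 (k=16): L=218 R=94
Round 3 (k=6): L=94 R=225
Round 4 (k=12): L=225 R=205

Answer: 225 205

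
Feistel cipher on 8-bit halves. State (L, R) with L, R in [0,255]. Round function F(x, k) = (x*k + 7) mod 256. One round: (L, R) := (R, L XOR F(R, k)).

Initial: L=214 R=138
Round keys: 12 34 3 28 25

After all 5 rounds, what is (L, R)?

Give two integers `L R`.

Answer: 240 62

Derivation:
Round 1 (k=12): L=138 R=169
Round 2 (k=34): L=169 R=243
Round 3 (k=3): L=243 R=73
Round 4 (k=28): L=73 R=240
Round 5 (k=25): L=240 R=62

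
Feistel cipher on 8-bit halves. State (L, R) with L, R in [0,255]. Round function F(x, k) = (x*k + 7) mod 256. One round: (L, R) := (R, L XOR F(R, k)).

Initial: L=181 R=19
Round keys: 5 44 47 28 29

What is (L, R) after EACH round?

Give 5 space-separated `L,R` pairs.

Round 1 (k=5): L=19 R=211
Round 2 (k=44): L=211 R=88
Round 3 (k=47): L=88 R=252
Round 4 (k=28): L=252 R=207
Round 5 (k=29): L=207 R=134

Answer: 19,211 211,88 88,252 252,207 207,134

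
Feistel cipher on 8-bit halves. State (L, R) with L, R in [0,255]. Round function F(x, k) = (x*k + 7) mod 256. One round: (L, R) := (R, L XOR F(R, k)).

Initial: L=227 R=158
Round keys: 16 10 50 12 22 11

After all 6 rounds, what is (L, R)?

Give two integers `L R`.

Round 1 (k=16): L=158 R=4
Round 2 (k=10): L=4 R=177
Round 3 (k=50): L=177 R=157
Round 4 (k=12): L=157 R=210
Round 5 (k=22): L=210 R=142
Round 6 (k=11): L=142 R=243

Answer: 142 243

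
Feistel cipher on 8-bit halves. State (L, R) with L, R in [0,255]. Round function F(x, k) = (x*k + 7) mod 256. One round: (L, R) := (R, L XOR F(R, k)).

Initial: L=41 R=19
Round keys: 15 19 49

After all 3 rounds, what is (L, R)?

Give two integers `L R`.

Answer: 237 105

Derivation:
Round 1 (k=15): L=19 R=13
Round 2 (k=19): L=13 R=237
Round 3 (k=49): L=237 R=105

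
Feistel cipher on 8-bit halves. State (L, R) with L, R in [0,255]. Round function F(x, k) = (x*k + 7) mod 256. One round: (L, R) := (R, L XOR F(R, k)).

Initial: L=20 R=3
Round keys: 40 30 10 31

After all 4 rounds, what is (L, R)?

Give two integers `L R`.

Answer: 208 165

Derivation:
Round 1 (k=40): L=3 R=107
Round 2 (k=30): L=107 R=146
Round 3 (k=10): L=146 R=208
Round 4 (k=31): L=208 R=165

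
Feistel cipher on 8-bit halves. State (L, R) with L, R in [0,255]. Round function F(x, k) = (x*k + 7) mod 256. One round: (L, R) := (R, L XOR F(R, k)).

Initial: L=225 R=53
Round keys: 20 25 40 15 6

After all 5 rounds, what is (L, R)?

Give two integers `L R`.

Answer: 30 86

Derivation:
Round 1 (k=20): L=53 R=202
Round 2 (k=25): L=202 R=244
Round 3 (k=40): L=244 R=237
Round 4 (k=15): L=237 R=30
Round 5 (k=6): L=30 R=86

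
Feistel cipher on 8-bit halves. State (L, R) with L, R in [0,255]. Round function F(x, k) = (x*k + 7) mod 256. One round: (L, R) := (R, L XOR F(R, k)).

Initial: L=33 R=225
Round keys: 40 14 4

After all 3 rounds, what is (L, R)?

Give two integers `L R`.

Answer: 42 161

Derivation:
Round 1 (k=40): L=225 R=14
Round 2 (k=14): L=14 R=42
Round 3 (k=4): L=42 R=161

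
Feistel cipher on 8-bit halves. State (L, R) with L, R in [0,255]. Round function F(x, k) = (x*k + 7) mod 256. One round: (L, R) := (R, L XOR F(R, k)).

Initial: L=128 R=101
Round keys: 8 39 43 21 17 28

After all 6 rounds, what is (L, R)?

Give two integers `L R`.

Answer: 161 138

Derivation:
Round 1 (k=8): L=101 R=175
Round 2 (k=39): L=175 R=213
Round 3 (k=43): L=213 R=97
Round 4 (k=21): L=97 R=41
Round 5 (k=17): L=41 R=161
Round 6 (k=28): L=161 R=138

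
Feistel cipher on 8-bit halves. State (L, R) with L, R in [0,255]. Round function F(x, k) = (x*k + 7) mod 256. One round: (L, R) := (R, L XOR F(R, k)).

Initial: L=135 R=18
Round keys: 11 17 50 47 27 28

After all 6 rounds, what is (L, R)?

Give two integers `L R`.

Round 1 (k=11): L=18 R=74
Round 2 (k=17): L=74 R=227
Round 3 (k=50): L=227 R=23
Round 4 (k=47): L=23 R=163
Round 5 (k=27): L=163 R=47
Round 6 (k=28): L=47 R=136

Answer: 47 136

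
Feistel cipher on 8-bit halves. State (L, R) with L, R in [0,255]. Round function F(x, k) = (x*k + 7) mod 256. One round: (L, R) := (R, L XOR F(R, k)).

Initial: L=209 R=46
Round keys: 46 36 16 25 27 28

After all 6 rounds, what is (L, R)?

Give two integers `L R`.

Answer: 171 246

Derivation:
Round 1 (k=46): L=46 R=154
Round 2 (k=36): L=154 R=129
Round 3 (k=16): L=129 R=141
Round 4 (k=25): L=141 R=77
Round 5 (k=27): L=77 R=171
Round 6 (k=28): L=171 R=246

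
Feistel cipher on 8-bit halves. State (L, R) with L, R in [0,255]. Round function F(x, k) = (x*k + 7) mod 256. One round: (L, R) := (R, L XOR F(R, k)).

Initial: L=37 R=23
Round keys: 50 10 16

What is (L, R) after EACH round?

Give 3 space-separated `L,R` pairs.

Round 1 (k=50): L=23 R=160
Round 2 (k=10): L=160 R=80
Round 3 (k=16): L=80 R=167

Answer: 23,160 160,80 80,167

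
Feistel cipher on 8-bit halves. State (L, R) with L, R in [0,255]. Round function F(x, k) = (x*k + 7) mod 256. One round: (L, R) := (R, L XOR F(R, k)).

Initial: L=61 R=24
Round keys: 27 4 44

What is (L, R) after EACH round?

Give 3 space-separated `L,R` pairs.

Answer: 24,178 178,215 215,73

Derivation:
Round 1 (k=27): L=24 R=178
Round 2 (k=4): L=178 R=215
Round 3 (k=44): L=215 R=73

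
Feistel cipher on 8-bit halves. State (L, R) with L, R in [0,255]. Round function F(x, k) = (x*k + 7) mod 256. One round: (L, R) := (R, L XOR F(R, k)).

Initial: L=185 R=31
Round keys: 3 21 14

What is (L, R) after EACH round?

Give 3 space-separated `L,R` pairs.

Answer: 31,221 221,55 55,212

Derivation:
Round 1 (k=3): L=31 R=221
Round 2 (k=21): L=221 R=55
Round 3 (k=14): L=55 R=212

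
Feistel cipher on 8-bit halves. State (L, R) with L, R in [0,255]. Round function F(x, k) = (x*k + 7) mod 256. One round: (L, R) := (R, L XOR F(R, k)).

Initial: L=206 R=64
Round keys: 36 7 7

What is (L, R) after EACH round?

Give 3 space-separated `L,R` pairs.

Answer: 64,201 201,198 198,184

Derivation:
Round 1 (k=36): L=64 R=201
Round 2 (k=7): L=201 R=198
Round 3 (k=7): L=198 R=184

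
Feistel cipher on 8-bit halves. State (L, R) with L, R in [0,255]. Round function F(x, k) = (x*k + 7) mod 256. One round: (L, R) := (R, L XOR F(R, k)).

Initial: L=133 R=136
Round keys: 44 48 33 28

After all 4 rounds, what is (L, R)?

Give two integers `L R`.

Answer: 52 88

Derivation:
Round 1 (k=44): L=136 R=226
Round 2 (k=48): L=226 R=239
Round 3 (k=33): L=239 R=52
Round 4 (k=28): L=52 R=88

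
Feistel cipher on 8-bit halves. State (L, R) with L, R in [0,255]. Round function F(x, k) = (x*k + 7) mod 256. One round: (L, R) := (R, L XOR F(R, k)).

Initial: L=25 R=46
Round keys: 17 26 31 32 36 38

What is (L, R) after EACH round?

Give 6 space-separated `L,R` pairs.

Round 1 (k=17): L=46 R=12
Round 2 (k=26): L=12 R=17
Round 3 (k=31): L=17 R=26
Round 4 (k=32): L=26 R=86
Round 5 (k=36): L=86 R=5
Round 6 (k=38): L=5 R=147

Answer: 46,12 12,17 17,26 26,86 86,5 5,147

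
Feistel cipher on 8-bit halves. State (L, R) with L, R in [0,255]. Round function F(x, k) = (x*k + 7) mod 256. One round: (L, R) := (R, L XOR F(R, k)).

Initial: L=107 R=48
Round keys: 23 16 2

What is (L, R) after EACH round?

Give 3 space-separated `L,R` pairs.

Answer: 48,60 60,247 247,201

Derivation:
Round 1 (k=23): L=48 R=60
Round 2 (k=16): L=60 R=247
Round 3 (k=2): L=247 R=201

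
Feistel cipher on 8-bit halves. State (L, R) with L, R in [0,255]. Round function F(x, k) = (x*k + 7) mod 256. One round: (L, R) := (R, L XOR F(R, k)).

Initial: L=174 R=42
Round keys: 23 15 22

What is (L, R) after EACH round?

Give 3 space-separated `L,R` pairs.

Answer: 42,99 99,254 254,184

Derivation:
Round 1 (k=23): L=42 R=99
Round 2 (k=15): L=99 R=254
Round 3 (k=22): L=254 R=184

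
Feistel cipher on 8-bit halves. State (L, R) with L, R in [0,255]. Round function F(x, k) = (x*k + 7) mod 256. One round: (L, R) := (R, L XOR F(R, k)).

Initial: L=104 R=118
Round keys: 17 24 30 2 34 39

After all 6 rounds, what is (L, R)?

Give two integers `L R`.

Answer: 195 114

Derivation:
Round 1 (k=17): L=118 R=181
Round 2 (k=24): L=181 R=137
Round 3 (k=30): L=137 R=160
Round 4 (k=2): L=160 R=206
Round 5 (k=34): L=206 R=195
Round 6 (k=39): L=195 R=114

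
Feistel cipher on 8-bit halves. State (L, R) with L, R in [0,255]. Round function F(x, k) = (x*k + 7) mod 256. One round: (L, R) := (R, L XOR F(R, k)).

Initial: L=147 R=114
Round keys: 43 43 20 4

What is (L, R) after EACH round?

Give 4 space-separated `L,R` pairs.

Round 1 (k=43): L=114 R=190
Round 2 (k=43): L=190 R=131
Round 3 (k=20): L=131 R=253
Round 4 (k=4): L=253 R=120

Answer: 114,190 190,131 131,253 253,120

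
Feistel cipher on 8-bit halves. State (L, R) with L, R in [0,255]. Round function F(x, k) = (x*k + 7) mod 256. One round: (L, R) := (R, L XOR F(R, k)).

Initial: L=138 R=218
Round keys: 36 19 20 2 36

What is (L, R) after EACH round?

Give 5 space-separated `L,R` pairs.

Round 1 (k=36): L=218 R=37
Round 2 (k=19): L=37 R=28
Round 3 (k=20): L=28 R=18
Round 4 (k=2): L=18 R=55
Round 5 (k=36): L=55 R=209

Answer: 218,37 37,28 28,18 18,55 55,209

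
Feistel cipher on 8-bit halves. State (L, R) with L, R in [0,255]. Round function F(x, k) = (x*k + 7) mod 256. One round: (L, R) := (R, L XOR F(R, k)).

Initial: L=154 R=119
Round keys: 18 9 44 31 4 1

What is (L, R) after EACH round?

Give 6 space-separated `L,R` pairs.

Answer: 119,255 255,137 137,108 108,146 146,35 35,184

Derivation:
Round 1 (k=18): L=119 R=255
Round 2 (k=9): L=255 R=137
Round 3 (k=44): L=137 R=108
Round 4 (k=31): L=108 R=146
Round 5 (k=4): L=146 R=35
Round 6 (k=1): L=35 R=184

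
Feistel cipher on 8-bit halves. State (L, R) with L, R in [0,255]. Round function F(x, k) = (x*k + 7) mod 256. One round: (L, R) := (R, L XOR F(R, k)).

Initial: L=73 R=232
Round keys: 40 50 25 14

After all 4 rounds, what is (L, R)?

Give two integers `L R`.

Answer: 52 244

Derivation:
Round 1 (k=40): L=232 R=14
Round 2 (k=50): L=14 R=43
Round 3 (k=25): L=43 R=52
Round 4 (k=14): L=52 R=244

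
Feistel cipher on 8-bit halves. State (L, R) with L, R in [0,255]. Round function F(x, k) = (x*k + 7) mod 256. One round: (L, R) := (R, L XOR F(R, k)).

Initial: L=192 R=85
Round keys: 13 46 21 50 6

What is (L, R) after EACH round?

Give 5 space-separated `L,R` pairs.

Answer: 85,152 152,2 2,169 169,11 11,224

Derivation:
Round 1 (k=13): L=85 R=152
Round 2 (k=46): L=152 R=2
Round 3 (k=21): L=2 R=169
Round 4 (k=50): L=169 R=11
Round 5 (k=6): L=11 R=224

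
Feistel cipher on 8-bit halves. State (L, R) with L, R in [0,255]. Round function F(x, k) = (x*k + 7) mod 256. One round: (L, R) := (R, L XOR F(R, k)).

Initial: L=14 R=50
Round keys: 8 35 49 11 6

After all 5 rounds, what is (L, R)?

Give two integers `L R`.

Answer: 209 179

Derivation:
Round 1 (k=8): L=50 R=153
Round 2 (k=35): L=153 R=192
Round 3 (k=49): L=192 R=94
Round 4 (k=11): L=94 R=209
Round 5 (k=6): L=209 R=179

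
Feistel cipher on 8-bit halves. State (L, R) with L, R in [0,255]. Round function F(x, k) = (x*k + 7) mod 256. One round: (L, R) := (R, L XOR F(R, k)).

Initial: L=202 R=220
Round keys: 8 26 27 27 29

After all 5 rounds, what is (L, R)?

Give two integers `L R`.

Round 1 (k=8): L=220 R=45
Round 2 (k=26): L=45 R=69
Round 3 (k=27): L=69 R=99
Round 4 (k=27): L=99 R=61
Round 5 (k=29): L=61 R=147

Answer: 61 147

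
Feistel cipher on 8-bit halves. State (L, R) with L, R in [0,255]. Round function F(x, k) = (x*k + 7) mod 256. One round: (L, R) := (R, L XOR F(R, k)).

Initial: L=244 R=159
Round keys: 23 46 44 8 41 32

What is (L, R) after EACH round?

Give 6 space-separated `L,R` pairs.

Answer: 159,164 164,224 224,35 35,255 255,253 253,88

Derivation:
Round 1 (k=23): L=159 R=164
Round 2 (k=46): L=164 R=224
Round 3 (k=44): L=224 R=35
Round 4 (k=8): L=35 R=255
Round 5 (k=41): L=255 R=253
Round 6 (k=32): L=253 R=88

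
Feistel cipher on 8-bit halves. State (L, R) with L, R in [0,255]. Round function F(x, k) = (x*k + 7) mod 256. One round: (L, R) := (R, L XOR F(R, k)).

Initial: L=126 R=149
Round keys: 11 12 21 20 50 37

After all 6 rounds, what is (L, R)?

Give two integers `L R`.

Round 1 (k=11): L=149 R=16
Round 2 (k=12): L=16 R=82
Round 3 (k=21): L=82 R=209
Round 4 (k=20): L=209 R=9
Round 5 (k=50): L=9 R=24
Round 6 (k=37): L=24 R=118

Answer: 24 118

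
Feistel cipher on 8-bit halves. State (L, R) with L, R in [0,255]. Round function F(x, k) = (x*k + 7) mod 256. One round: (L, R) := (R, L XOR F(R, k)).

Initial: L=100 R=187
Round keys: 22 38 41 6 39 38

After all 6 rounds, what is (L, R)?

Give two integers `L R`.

Round 1 (k=22): L=187 R=125
Round 2 (k=38): L=125 R=46
Round 3 (k=41): L=46 R=24
Round 4 (k=6): L=24 R=185
Round 5 (k=39): L=185 R=46
Round 6 (k=38): L=46 R=98

Answer: 46 98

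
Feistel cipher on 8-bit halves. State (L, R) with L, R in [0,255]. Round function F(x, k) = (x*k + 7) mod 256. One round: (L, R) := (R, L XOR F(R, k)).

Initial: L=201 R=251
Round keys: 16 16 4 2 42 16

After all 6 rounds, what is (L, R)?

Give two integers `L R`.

Answer: 208 2

Derivation:
Round 1 (k=16): L=251 R=126
Round 2 (k=16): L=126 R=28
Round 3 (k=4): L=28 R=9
Round 4 (k=2): L=9 R=5
Round 5 (k=42): L=5 R=208
Round 6 (k=16): L=208 R=2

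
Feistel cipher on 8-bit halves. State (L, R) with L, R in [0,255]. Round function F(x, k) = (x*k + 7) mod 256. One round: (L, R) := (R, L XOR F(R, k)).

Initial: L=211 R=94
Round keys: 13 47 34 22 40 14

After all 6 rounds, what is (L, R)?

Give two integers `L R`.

Answer: 188 97

Derivation:
Round 1 (k=13): L=94 R=30
Round 2 (k=47): L=30 R=215
Round 3 (k=34): L=215 R=139
Round 4 (k=22): L=139 R=46
Round 5 (k=40): L=46 R=188
Round 6 (k=14): L=188 R=97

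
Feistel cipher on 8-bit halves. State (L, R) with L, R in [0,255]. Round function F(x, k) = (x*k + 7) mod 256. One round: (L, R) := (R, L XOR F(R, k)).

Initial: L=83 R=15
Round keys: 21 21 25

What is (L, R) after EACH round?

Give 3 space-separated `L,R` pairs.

Answer: 15,17 17,99 99,163

Derivation:
Round 1 (k=21): L=15 R=17
Round 2 (k=21): L=17 R=99
Round 3 (k=25): L=99 R=163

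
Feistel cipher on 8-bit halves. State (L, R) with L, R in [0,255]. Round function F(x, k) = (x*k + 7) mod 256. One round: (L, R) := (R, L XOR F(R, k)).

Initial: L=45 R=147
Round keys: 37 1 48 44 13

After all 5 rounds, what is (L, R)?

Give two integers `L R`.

Round 1 (k=37): L=147 R=107
Round 2 (k=1): L=107 R=225
Round 3 (k=48): L=225 R=92
Round 4 (k=44): L=92 R=54
Round 5 (k=13): L=54 R=153

Answer: 54 153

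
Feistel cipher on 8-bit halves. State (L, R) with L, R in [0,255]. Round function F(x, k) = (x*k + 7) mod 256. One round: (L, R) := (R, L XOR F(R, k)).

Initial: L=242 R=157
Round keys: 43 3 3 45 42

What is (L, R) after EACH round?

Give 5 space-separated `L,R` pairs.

Round 1 (k=43): L=157 R=148
Round 2 (k=3): L=148 R=94
Round 3 (k=3): L=94 R=181
Round 4 (k=45): L=181 R=134
Round 5 (k=42): L=134 R=182

Answer: 157,148 148,94 94,181 181,134 134,182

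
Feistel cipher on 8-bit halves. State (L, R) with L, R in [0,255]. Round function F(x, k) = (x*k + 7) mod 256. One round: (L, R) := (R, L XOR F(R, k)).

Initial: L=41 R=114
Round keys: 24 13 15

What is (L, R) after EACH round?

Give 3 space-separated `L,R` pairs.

Round 1 (k=24): L=114 R=158
Round 2 (k=13): L=158 R=127
Round 3 (k=15): L=127 R=230

Answer: 114,158 158,127 127,230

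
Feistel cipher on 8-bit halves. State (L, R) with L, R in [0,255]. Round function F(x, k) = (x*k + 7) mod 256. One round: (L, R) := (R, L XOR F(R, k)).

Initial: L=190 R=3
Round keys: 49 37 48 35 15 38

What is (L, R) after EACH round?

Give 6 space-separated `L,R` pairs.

Round 1 (k=49): L=3 R=36
Round 2 (k=37): L=36 R=56
Round 3 (k=48): L=56 R=163
Round 4 (k=35): L=163 R=104
Round 5 (k=15): L=104 R=188
Round 6 (k=38): L=188 R=135

Answer: 3,36 36,56 56,163 163,104 104,188 188,135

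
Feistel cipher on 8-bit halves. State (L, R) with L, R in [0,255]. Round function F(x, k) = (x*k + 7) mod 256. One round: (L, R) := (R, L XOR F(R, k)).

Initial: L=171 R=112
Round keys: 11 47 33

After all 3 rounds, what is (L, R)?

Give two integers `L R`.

Round 1 (k=11): L=112 R=124
Round 2 (k=47): L=124 R=187
Round 3 (k=33): L=187 R=94

Answer: 187 94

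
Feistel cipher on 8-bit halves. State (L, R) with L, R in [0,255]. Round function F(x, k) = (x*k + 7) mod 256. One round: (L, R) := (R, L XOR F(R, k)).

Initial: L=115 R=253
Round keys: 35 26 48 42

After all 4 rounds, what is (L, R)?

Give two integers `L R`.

Answer: 42 15

Derivation:
Round 1 (k=35): L=253 R=237
Round 2 (k=26): L=237 R=228
Round 3 (k=48): L=228 R=42
Round 4 (k=42): L=42 R=15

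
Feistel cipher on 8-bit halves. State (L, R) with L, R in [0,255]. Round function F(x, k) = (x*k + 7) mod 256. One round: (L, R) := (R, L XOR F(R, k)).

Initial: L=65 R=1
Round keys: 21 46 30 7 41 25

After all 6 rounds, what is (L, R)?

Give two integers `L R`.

Round 1 (k=21): L=1 R=93
Round 2 (k=46): L=93 R=188
Round 3 (k=30): L=188 R=82
Round 4 (k=7): L=82 R=249
Round 5 (k=41): L=249 R=186
Round 6 (k=25): L=186 R=200

Answer: 186 200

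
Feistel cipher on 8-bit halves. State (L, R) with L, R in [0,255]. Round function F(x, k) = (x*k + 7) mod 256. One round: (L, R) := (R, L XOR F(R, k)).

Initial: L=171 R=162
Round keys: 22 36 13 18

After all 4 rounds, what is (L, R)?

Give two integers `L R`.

Round 1 (k=22): L=162 R=88
Round 2 (k=36): L=88 R=197
Round 3 (k=13): L=197 R=80
Round 4 (k=18): L=80 R=98

Answer: 80 98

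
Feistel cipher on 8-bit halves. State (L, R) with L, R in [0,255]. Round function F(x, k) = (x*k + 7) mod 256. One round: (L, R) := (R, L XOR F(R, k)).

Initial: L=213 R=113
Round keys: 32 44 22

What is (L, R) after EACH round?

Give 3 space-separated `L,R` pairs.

Round 1 (k=32): L=113 R=242
Round 2 (k=44): L=242 R=238
Round 3 (k=22): L=238 R=137

Answer: 113,242 242,238 238,137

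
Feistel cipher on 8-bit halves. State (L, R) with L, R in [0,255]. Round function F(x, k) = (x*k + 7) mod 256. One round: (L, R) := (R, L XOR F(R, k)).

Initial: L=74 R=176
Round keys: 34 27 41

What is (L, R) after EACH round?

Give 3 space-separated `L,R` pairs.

Answer: 176,45 45,118 118,192

Derivation:
Round 1 (k=34): L=176 R=45
Round 2 (k=27): L=45 R=118
Round 3 (k=41): L=118 R=192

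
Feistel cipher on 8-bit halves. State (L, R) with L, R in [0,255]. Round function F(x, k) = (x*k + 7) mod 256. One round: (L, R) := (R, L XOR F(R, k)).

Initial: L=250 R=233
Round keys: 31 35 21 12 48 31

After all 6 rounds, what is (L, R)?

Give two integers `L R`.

Answer: 186 20

Derivation:
Round 1 (k=31): L=233 R=196
Round 2 (k=35): L=196 R=58
Round 3 (k=21): L=58 R=13
Round 4 (k=12): L=13 R=153
Round 5 (k=48): L=153 R=186
Round 6 (k=31): L=186 R=20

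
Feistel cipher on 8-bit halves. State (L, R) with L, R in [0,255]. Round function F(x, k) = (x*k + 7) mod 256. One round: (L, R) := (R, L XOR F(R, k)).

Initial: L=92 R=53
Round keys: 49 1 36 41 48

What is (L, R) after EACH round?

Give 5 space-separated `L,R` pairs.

Answer: 53,112 112,66 66,63 63,92 92,120

Derivation:
Round 1 (k=49): L=53 R=112
Round 2 (k=1): L=112 R=66
Round 3 (k=36): L=66 R=63
Round 4 (k=41): L=63 R=92
Round 5 (k=48): L=92 R=120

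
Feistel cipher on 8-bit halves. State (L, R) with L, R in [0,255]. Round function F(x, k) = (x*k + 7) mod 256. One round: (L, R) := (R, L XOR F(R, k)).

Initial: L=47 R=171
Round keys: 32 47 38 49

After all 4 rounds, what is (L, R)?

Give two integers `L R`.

Round 1 (k=32): L=171 R=72
Round 2 (k=47): L=72 R=148
Round 3 (k=38): L=148 R=183
Round 4 (k=49): L=183 R=154

Answer: 183 154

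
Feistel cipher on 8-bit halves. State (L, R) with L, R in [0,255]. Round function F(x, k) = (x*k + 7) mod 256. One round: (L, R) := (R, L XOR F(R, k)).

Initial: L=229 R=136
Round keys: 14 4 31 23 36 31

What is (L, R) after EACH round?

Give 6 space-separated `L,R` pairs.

Round 1 (k=14): L=136 R=146
Round 2 (k=4): L=146 R=199
Round 3 (k=31): L=199 R=178
Round 4 (k=23): L=178 R=194
Round 5 (k=36): L=194 R=253
Round 6 (k=31): L=253 R=104

Answer: 136,146 146,199 199,178 178,194 194,253 253,104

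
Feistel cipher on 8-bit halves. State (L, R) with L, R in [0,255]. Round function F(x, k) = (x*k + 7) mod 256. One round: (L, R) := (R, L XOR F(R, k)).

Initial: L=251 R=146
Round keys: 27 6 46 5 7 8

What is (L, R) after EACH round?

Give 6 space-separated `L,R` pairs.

Round 1 (k=27): L=146 R=150
Round 2 (k=6): L=150 R=25
Round 3 (k=46): L=25 R=19
Round 4 (k=5): L=19 R=127
Round 5 (k=7): L=127 R=147
Round 6 (k=8): L=147 R=224

Answer: 146,150 150,25 25,19 19,127 127,147 147,224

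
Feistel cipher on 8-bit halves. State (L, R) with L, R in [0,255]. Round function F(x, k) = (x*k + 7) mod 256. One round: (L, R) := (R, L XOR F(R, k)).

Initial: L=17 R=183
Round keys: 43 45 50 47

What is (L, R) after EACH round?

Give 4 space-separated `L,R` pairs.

Answer: 183,213 213,207 207,160 160,168

Derivation:
Round 1 (k=43): L=183 R=213
Round 2 (k=45): L=213 R=207
Round 3 (k=50): L=207 R=160
Round 4 (k=47): L=160 R=168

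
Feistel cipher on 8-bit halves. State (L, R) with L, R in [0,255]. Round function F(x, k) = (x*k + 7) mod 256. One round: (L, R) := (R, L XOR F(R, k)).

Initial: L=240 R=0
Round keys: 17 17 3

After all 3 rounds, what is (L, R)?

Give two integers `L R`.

Answer: 110 166

Derivation:
Round 1 (k=17): L=0 R=247
Round 2 (k=17): L=247 R=110
Round 3 (k=3): L=110 R=166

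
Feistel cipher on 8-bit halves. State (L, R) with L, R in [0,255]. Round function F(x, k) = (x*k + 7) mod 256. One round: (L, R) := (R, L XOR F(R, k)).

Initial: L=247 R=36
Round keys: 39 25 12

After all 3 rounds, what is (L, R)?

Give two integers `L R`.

Answer: 127 143

Derivation:
Round 1 (k=39): L=36 R=116
Round 2 (k=25): L=116 R=127
Round 3 (k=12): L=127 R=143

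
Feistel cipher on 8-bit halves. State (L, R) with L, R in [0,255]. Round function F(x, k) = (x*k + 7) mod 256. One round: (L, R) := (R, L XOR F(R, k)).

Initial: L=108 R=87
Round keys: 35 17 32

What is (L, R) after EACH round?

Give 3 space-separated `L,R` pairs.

Round 1 (k=35): L=87 R=128
Round 2 (k=17): L=128 R=208
Round 3 (k=32): L=208 R=135

Answer: 87,128 128,208 208,135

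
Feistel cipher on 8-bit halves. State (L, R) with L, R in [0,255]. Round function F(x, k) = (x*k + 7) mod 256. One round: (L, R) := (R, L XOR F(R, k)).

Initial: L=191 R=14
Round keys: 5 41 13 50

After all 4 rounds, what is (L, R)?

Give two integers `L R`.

Round 1 (k=5): L=14 R=242
Round 2 (k=41): L=242 R=199
Round 3 (k=13): L=199 R=208
Round 4 (k=50): L=208 R=96

Answer: 208 96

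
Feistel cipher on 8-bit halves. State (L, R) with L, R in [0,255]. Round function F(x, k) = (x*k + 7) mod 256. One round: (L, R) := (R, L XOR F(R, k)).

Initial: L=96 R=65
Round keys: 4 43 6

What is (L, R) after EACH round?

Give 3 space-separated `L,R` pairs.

Answer: 65,107 107,65 65,230

Derivation:
Round 1 (k=4): L=65 R=107
Round 2 (k=43): L=107 R=65
Round 3 (k=6): L=65 R=230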